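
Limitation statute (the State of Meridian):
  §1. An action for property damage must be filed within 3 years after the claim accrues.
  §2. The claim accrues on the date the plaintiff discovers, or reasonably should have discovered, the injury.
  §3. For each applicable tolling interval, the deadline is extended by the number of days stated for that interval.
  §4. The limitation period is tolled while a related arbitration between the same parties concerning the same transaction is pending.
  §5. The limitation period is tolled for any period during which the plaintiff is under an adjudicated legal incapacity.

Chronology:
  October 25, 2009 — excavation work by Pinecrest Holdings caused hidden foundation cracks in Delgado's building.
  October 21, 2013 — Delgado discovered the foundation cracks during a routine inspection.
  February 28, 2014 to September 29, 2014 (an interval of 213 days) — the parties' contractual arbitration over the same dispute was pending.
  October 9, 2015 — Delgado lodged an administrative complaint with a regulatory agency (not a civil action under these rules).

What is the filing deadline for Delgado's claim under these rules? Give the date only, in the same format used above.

May 22, 2017

The claim did not accrue until Delgado discovered the injury on October 21, 2013; the October 25, 2009 act date does not start the clock under the stated rule.
3 years from October 21, 2013 is October 21, 2016.
Because the pending related arbitration ran from February 28, 2014 to September 29, 2014, the deadline is extended by 213 days to May 22, 2017.
The other events in the timeline have no effect on the limitation period under the stated rules.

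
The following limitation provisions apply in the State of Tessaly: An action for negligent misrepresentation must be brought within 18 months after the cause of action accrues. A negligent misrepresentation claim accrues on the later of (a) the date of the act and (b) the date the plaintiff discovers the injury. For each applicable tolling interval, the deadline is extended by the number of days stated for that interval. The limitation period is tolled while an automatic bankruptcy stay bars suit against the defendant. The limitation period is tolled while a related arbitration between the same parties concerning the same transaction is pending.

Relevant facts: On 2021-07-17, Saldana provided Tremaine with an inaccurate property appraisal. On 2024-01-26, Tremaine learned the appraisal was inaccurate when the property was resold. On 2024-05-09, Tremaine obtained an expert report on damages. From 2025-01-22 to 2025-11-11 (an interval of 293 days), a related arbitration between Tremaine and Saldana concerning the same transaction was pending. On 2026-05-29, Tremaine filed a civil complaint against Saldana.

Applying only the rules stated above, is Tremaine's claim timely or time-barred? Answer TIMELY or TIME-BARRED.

The claim accrued on 2024-01-26 — the later of the 2021-07-17 act and the 2024-01-26 discovery.
18 months from 2024-01-26 is 2025-07-26.
The pending related arbitration from 2025-01-22 to 2025-11-11 tolled the period for 293 days, extending the deadline to 2026-05-15.
None of the other events listed affects the running of the period under the stated rules.
Filing on 2026-05-29 missed the 2026-05-15 deadline — the action is time-barred.

TIME-BARRED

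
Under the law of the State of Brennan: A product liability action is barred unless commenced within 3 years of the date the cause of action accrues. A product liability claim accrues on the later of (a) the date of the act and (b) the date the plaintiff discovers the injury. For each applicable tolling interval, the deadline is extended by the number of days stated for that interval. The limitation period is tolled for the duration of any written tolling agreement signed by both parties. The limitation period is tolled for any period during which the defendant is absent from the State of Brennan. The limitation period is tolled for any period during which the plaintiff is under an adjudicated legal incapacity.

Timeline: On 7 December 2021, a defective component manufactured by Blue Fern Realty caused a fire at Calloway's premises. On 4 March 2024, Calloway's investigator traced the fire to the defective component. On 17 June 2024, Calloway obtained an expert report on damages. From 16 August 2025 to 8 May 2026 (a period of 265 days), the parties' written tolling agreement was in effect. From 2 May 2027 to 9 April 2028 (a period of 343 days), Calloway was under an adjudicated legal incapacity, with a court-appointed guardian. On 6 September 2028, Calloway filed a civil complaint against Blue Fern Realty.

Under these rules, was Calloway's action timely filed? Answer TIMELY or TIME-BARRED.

The claim accrued on 4 March 2024 — the later of the 7 December 2021 act and the 4 March 2024 discovery.
3 years from 4 March 2024 is 4 March 2027.
The written tolling agreement from 16 August 2025 to 8 May 2026 tolled the period for 265 days, extending the deadline to 24 November 2027.
Because the plaintiff's legal incapacity ran from 2 May 2027 to 9 April 2028, the deadline is extended by 343 days to 1 November 2028.
None of the other events listed affects the running of the period under the stated rules.
Filing on 6 September 2028 beat the 1 November 2028 deadline — the action is timely.

TIMELY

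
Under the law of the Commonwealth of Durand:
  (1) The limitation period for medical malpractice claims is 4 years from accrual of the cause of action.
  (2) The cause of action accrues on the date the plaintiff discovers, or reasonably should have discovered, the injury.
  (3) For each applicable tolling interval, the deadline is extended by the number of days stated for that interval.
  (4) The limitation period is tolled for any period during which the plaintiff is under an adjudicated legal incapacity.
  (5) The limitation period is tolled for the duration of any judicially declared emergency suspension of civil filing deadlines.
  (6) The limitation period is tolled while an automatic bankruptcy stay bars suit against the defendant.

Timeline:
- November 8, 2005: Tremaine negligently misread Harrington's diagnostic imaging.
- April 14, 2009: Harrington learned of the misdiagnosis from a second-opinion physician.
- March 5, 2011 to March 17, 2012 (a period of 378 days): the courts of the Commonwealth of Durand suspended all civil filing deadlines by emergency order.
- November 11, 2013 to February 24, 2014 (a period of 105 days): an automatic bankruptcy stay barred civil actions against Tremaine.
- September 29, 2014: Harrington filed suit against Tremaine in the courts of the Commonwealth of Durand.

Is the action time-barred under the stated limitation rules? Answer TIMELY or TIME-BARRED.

TIME-BARRED

Accrual is tied to discovery, so the period began on April 14, 2009 rather than on November 8, 2005 when the act occurred.
Adding the 4 years base period to April 14, 2009 gives a deadline of April 14, 2013, before any tolling.
Because the emergency suspension of filing deadlines ran from March 5, 2011 to March 17, 2012, the deadline is extended by 378 days to April 27, 2014.
The period was tolled for 105 days by the automatic bankruptcy stay (November 11, 2013 to February 24, 2014), pushing the deadline to August 10, 2014.
Filing on September 29, 2014 missed the August 10, 2014 deadline — the action is time-barred.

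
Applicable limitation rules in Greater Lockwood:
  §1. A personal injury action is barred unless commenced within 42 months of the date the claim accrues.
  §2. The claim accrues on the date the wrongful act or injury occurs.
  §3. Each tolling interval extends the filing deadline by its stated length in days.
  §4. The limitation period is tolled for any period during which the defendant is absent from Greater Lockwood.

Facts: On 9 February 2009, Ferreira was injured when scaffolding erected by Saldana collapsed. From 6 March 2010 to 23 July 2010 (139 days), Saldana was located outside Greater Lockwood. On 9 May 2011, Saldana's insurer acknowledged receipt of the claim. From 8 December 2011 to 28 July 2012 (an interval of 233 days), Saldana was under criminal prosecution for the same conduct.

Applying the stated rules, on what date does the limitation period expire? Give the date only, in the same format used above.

The limitation period began to run on 9 February 2009.
42 months from 9 February 2009 is 9 August 2012.
The period was tolled for 139 days by the defendant's absence from the jurisdiction (6 March 2010 to 23 July 2010), pushing the deadline to 26 December 2012.
No stated provision tolls the period for a criminal prosecution, so the interval from 8 December 2011 to 28 July 2012 has no effect on the deadline.
None of the other events listed affects the running of the period under the stated rules.

26 December 2012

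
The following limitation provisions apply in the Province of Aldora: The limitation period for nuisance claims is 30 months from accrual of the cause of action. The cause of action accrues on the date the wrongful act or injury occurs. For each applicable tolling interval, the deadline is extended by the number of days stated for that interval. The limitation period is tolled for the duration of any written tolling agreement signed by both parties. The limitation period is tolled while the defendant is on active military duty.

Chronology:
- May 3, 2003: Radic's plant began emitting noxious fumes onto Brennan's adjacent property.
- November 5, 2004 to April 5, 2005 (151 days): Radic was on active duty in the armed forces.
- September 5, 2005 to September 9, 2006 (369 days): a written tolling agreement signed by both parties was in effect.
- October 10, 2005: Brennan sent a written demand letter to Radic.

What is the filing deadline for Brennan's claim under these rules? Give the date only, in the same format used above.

April 7, 2007

The claim accrued on May 3, 2003, when the wrongful act occurred.
Adding the 30 months base period to May 3, 2003 gives a deadline of November 3, 2005, before any tolling.
The period was tolled for 151 days by the defendant's active military service (November 5, 2004 to April 5, 2005), pushing the deadline to April 3, 2006.
Because the written tolling agreement ran from September 5, 2005 to September 9, 2006, the deadline is extended by 369 days to April 7, 2007.
Nothing else in the chronology tolls or restarts the period.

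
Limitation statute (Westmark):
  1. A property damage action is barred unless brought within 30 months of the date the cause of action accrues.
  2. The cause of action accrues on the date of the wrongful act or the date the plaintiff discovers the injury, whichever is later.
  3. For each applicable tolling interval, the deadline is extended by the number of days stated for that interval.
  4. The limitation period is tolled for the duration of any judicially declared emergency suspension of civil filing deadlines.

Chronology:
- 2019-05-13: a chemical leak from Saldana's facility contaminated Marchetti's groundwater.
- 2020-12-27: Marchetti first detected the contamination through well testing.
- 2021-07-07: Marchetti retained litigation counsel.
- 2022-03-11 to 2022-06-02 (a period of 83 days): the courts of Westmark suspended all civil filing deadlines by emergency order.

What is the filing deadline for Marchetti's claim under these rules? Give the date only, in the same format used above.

Taking the later of the act (2019-05-13) and discovery (2020-12-27), the claim accrued on 2020-12-27.
Adding the 30 months base period to 2020-12-27 gives a deadline of 2023-06-27, before any tolling.
Because the emergency suspension of filing deadlines ran from 2022-03-11 to 2022-06-02, the deadline is extended by 83 days to 2023-09-18.
Nothing else in the chronology tolls or restarts the period.

2023-09-18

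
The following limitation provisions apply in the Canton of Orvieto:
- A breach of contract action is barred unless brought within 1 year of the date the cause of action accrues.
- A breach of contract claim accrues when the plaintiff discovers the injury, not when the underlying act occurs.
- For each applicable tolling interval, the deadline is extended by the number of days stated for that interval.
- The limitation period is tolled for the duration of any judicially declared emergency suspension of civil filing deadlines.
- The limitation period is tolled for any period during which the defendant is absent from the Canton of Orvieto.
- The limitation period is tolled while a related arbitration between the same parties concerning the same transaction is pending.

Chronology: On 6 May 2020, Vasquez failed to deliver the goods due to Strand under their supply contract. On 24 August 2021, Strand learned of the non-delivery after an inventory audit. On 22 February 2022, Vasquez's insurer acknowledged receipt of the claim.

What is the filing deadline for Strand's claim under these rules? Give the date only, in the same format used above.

24 August 2022

Accrual is tied to discovery, so the period began on 24 August 2021 rather than on 6 May 2020 when the act occurred.
The untolled deadline — 1 year after 24 August 2021 — is 24 August 2022.
Nothing else in the chronology tolls or restarts the period.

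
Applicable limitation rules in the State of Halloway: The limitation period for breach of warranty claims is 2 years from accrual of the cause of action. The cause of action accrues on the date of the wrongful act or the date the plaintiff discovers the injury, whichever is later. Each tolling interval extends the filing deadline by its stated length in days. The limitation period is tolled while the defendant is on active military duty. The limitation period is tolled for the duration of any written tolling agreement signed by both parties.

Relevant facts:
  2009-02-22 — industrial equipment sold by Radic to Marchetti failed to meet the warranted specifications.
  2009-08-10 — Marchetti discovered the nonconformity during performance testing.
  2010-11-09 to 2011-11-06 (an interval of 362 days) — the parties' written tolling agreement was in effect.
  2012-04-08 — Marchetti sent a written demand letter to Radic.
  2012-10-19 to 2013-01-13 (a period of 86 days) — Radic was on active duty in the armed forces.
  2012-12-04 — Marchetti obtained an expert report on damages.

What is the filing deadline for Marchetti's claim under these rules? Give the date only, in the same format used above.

2012-08-06

Because discovery on 2009-08-10 post-dates the 2009-02-22 act, accrual under the later-of rule falls on 2009-08-10.
The untolled deadline — 2 years after 2009-08-10 — is 2011-08-10.
The written tolling agreement from 2010-11-09 to 2011-11-06 tolled the period for 362 days, extending the deadline to 2012-08-06.
The defendant's active military service starting 2012-10-19 came too late — the period had run on 2012-08-06 — and so does not extend the deadline.
None of the other events listed affects the running of the period under the stated rules.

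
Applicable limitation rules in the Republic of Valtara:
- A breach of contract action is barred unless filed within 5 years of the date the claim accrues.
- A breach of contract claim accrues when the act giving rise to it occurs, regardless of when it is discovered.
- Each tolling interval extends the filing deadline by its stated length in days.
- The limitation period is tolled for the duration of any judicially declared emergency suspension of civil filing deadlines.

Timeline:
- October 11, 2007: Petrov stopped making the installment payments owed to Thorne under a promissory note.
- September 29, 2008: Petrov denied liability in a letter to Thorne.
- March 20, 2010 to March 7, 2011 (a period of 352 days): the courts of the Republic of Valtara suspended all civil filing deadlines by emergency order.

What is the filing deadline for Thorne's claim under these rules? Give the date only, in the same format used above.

September 28, 2013

The claim accrued on October 11, 2007, the date of the act.
5 years from October 11, 2007 is October 11, 2012.
The emergency suspension of filing deadlines from March 20, 2010 to March 7, 2011 tolled the period for 352 days, extending the deadline to September 28, 2013.
None of the other events listed affects the running of the period under the stated rules.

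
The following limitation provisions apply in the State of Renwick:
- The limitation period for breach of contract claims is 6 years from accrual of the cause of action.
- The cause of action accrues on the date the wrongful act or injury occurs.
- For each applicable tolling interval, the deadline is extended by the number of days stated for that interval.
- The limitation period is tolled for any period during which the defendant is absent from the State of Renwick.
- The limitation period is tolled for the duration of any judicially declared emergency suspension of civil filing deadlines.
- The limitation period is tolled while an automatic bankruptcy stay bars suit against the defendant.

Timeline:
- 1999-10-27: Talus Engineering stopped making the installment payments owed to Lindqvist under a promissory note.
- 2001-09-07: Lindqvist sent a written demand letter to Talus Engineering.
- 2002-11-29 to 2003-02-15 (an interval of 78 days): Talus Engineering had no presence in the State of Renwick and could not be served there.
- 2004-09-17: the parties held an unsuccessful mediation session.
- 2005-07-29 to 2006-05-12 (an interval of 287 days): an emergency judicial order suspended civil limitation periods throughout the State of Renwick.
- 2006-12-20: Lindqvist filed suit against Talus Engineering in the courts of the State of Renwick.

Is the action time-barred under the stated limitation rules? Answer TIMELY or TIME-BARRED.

The limitation period began to run on 1999-10-27.
6 years from 1999-10-27 is 2005-10-27.
The defendant's absence from the jurisdiction from 2002-11-29 to 2003-02-15 tolled the period for 78 days, extending the deadline to 2006-01-13.
The period was tolled for 287 days by the emergency suspension of filing deadlines (2005-07-29 to 2006-05-12), pushing the deadline to 2006-10-27.
Nothing else in the chronology tolls or restarts the period.
The 2006-12-20 filing falls after the 2006-10-27 deadline; the claim is time-barred.

TIME-BARRED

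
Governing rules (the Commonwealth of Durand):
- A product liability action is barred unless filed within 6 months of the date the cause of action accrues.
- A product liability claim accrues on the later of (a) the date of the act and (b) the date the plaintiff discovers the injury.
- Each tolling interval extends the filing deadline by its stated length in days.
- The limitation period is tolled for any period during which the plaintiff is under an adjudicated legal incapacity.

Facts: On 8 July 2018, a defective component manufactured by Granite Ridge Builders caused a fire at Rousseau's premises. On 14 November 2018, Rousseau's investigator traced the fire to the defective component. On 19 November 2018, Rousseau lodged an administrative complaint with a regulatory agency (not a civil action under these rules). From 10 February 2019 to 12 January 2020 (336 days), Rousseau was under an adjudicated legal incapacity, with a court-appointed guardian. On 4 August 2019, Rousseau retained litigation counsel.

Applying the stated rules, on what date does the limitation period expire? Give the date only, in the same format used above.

Because discovery on 14 November 2018 post-dates the 8 July 2018 act, accrual under the later-of rule falls on 14 November 2018.
The untolled deadline — 6 months after 14 November 2018 — is 14 May 2019.
Because the plaintiff's legal incapacity ran from 10 February 2019 to 12 January 2020, the deadline is extended by 336 days to 14 April 2020.
The other events in the timeline have no effect on the limitation period under the stated rules.

14 April 2020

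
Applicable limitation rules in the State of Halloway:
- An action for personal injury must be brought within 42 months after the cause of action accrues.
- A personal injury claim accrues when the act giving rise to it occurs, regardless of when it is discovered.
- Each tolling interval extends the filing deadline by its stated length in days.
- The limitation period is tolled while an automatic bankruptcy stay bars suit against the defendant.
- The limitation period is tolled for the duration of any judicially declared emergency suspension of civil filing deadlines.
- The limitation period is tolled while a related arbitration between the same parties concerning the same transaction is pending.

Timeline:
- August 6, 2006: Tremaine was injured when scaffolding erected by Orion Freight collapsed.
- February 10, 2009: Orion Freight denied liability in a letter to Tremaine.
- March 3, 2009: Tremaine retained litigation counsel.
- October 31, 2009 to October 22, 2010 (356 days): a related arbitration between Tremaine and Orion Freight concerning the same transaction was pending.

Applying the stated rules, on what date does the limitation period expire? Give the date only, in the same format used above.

The cause of action accrued on August 6, 2006, the date of the act.
42 months from August 6, 2006 is February 6, 2010.
The pending related arbitration from October 31, 2009 to October 22, 2010 tolled the period for 356 days, extending the deadline to January 28, 2011.
The other events in the timeline have no effect on the limitation period under the stated rules.

January 28, 2011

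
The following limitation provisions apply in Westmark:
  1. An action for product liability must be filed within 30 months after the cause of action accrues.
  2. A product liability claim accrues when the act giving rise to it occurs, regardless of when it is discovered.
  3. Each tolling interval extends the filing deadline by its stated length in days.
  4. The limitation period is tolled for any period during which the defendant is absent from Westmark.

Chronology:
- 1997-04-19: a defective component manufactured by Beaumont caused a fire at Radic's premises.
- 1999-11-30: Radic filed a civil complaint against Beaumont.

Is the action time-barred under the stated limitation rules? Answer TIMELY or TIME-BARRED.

The limitation period began to run on 1997-04-19.
30 months from 1997-04-19 is 1999-10-19.
Radic filed on 1999-11-30, after the 1999-10-19 deadline, so the action is time-barred.

TIME-BARRED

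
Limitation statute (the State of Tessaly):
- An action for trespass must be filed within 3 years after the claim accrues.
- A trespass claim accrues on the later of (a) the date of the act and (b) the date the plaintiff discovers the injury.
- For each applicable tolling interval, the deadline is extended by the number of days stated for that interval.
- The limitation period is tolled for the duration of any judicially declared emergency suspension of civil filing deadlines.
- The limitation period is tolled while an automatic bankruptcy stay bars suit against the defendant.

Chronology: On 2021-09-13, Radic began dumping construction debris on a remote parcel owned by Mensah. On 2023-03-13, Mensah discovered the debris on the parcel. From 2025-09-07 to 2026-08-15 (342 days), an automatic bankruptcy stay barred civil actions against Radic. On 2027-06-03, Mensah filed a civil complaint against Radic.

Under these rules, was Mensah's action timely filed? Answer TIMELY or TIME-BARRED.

TIME-BARRED

Taking the later of the act (2021-09-13) and discovery (2023-03-13), the claim accrued on 2023-03-13.
Adding the 3 years base period to 2023-03-13 gives a deadline of 2026-03-13, before any tolling.
The period was tolled for 342 days by the automatic bankruptcy stay (2025-09-07 to 2026-08-15), pushing the deadline to 2027-02-18.
Filing on 2027-06-03 missed the 2027-02-18 deadline — the action is time-barred.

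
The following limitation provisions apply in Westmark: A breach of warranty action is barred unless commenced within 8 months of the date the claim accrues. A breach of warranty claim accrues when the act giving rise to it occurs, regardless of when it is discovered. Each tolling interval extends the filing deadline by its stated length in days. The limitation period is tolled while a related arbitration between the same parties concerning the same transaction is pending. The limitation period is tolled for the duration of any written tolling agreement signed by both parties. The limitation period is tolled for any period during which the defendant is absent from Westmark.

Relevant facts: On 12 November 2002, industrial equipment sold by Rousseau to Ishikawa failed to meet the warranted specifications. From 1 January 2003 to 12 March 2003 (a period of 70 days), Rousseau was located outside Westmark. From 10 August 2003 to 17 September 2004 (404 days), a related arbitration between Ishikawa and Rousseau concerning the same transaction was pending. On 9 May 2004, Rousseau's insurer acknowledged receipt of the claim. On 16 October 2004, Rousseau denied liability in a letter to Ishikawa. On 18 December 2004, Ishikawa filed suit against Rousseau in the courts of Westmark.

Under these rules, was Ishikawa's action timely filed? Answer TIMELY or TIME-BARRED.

The claim accrued on 12 November 2002, the date of the act.
8 months from 12 November 2002 is 12 July 2003.
Because the defendant's absence from the jurisdiction ran from 1 January 2003 to 12 March 2003, the deadline is extended by 70 days to 20 September 2003.
Because the pending related arbitration ran from 10 August 2003 to 17 September 2004, the deadline is extended by 404 days to 28 October 2004.
The other events in the timeline have no effect on the limitation period under the stated rules.
The 18 December 2004 filing falls after the 28 October 2004 deadline; the claim is time-barred.

TIME-BARRED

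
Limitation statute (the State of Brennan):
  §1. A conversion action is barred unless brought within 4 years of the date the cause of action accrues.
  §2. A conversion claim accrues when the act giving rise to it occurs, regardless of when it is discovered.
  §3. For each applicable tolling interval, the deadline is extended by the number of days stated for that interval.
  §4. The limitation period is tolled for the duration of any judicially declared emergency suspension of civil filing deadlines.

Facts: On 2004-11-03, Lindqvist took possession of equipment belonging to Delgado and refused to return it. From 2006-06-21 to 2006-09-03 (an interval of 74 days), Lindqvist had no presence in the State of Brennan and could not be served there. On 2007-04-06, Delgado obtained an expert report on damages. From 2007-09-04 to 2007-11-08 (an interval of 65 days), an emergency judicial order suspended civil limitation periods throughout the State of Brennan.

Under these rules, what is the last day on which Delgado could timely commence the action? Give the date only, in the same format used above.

2009-01-07

The claim accrued on 2004-11-03, when the wrongful act occurred.
4 years from 2004-11-03 is 2008-11-03.
Because the emergency suspension of filing deadlines ran from 2007-09-04 to 2007-11-08, the deadline is extended by 65 days to 2009-01-07.
The defendant's absence from the jurisdiction from 2006-06-21 to 2006-09-03 does not toll the period, because no stated rule makes the defendant's absence a tolling event.
None of the other events listed affects the running of the period under the stated rules.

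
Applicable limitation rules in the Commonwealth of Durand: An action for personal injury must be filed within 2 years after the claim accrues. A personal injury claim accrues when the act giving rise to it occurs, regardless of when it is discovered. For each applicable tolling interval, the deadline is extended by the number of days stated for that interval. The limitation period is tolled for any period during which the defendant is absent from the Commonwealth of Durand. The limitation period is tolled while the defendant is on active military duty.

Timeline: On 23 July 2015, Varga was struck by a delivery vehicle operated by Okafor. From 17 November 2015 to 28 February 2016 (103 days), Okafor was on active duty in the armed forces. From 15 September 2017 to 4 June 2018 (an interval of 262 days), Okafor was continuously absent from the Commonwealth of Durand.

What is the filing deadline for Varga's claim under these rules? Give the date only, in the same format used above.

23 July 2018

The claim accrued on 23 July 2015, the date of the act.
2 years from 23 July 2015 is 23 July 2017.
The defendant's active military service from 17 November 2015 to 28 February 2016 tolled the period for 103 days, extending the deadline to 3 November 2017.
The period was tolled for 262 days by the defendant's absence from the jurisdiction (15 September 2017 to 4 June 2018), pushing the deadline to 23 July 2018.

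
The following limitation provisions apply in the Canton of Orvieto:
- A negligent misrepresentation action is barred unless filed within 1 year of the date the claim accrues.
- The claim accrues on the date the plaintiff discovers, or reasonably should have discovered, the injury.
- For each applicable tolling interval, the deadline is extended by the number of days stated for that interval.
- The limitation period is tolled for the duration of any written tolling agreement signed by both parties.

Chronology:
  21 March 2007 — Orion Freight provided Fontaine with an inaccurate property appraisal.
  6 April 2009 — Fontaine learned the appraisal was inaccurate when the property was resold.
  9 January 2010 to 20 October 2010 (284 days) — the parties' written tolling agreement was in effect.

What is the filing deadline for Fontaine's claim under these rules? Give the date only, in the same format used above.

15 January 2011

Under the discovery rule, the claim accrued on 6 April 2009, when Fontaine discovered the injury — not on the 21 March 2007 date of the underlying act.
The untolled deadline — 1 year after 6 April 2009 — is 6 April 2010.
The period was tolled for 284 days by the written tolling agreement (9 January 2010 to 20 October 2010), pushing the deadline to 15 January 2011.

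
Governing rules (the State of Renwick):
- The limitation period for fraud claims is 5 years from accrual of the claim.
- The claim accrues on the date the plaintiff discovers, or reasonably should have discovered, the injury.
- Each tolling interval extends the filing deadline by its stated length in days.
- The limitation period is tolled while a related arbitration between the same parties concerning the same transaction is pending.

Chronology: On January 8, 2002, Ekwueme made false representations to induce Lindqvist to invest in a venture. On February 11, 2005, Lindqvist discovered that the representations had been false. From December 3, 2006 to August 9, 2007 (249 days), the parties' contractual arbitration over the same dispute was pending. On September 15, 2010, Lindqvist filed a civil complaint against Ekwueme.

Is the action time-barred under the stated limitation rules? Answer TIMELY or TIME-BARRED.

Under the discovery rule, the claim accrued on February 11, 2005, when Lindqvist discovered the injury — not on the January 8, 2002 date of the underlying act.
Adding the 5 years base period to February 11, 2005 gives a deadline of February 11, 2010, before any tolling.
The period was tolled for 249 days by the pending related arbitration (December 3, 2006 to August 9, 2007), pushing the deadline to October 18, 2010.
The September 15, 2010 filing precedes the October 18, 2010 deadline; the claim is timely.

TIMELY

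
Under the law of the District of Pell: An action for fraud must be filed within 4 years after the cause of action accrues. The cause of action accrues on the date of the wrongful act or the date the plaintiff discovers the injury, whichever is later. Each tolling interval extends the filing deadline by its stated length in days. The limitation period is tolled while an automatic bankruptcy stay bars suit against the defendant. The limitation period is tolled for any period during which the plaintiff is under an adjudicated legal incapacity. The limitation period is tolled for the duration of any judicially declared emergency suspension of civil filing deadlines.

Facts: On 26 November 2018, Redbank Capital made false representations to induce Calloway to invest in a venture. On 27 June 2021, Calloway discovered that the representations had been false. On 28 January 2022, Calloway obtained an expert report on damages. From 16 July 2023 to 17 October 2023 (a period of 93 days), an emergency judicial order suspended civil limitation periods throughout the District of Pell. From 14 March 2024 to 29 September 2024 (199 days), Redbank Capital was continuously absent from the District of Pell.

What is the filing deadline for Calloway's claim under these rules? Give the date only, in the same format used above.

28 September 2025

Because discovery on 27 June 2021 post-dates the 26 November 2018 act, accrual under the later-of rule falls on 27 June 2021.
4 years from 27 June 2021 is 27 June 2025.
Because the emergency suspension of filing deadlines ran from 16 July 2023 to 17 October 2023, the deadline is extended by 93 days to 28 September 2025.
Although the defendant's absence ran from 14 March 2024 to 29 September 2024, the stated rules do not make that a tolling event, so it is disregarded.
Nothing else in the chronology tolls or restarts the period.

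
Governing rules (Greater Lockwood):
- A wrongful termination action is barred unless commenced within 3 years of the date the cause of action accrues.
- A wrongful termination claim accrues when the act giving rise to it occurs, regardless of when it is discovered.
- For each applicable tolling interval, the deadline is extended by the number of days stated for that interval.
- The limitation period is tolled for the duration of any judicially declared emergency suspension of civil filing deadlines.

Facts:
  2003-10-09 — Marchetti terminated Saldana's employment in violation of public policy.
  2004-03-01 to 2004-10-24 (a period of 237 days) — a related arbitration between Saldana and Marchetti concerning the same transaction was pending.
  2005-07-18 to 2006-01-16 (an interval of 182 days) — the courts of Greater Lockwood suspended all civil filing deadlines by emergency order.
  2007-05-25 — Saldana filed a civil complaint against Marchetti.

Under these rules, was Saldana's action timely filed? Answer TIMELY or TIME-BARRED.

The cause of action accrued on 2003-10-09, the date of the act.
The untolled deadline — 3 years after 2003-10-09 — is 2006-10-09.
The emergency suspension of filing deadlines from 2005-07-18 to 2006-01-16 tolled the period for 182 days, extending the deadline to 2007-04-09.
No stated provision tolls the period for a pending arbitration, so the interval from 2004-03-01 to 2004-10-24 has no effect on the deadline.
Filing on 2007-05-25 missed the 2007-04-09 deadline — the action is time-barred.

TIME-BARRED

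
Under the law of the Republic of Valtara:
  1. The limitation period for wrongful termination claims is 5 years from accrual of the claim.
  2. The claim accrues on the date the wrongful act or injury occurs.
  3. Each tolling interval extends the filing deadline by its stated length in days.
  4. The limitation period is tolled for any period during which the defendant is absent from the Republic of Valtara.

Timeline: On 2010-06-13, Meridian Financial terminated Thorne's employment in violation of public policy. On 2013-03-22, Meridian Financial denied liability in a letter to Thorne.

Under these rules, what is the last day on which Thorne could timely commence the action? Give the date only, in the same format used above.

2015-06-13

The claim accrued on 2010-06-13, when the wrongful act occurred.
The untolled deadline — 5 years after 2010-06-13 — is 2015-06-13.
None of the other events listed affects the running of the period under the stated rules.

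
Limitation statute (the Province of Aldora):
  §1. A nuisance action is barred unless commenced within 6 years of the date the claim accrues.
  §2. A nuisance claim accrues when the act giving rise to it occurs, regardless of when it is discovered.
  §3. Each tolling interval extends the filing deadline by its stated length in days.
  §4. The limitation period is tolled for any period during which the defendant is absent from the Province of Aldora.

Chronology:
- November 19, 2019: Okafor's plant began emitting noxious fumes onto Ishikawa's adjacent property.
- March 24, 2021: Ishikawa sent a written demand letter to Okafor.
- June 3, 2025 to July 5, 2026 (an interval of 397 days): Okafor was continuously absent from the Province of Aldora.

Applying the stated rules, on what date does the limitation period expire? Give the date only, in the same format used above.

The claim accrued on November 19, 2019, when the wrongful act occurred.
6 years from November 19, 2019 is November 19, 2025.
Because the defendant's absence from the jurisdiction ran from June 3, 2025 to July 5, 2026, the deadline is extended by 397 days to December 21, 2026.
None of the other events listed affects the running of the period under the stated rules.

December 21, 2026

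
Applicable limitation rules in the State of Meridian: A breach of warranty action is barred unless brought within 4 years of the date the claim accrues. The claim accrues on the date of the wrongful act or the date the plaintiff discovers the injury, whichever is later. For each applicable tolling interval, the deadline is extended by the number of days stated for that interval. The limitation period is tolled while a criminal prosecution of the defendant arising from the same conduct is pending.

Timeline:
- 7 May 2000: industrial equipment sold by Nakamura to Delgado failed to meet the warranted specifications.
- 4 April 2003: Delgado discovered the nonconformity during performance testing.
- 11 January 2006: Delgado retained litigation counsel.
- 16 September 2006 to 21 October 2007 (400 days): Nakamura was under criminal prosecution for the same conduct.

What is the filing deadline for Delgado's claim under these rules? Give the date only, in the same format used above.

8 May 2008

The claim accrued on 4 April 2003 — the later of the 7 May 2000 act and the 4 April 2003 discovery.
4 years from 4 April 2003 is 4 April 2007.
The period was tolled for 400 days by the pending criminal prosecution (16 September 2006 to 21 October 2007), pushing the deadline to 8 May 2008.
Nothing else in the chronology tolls or restarts the period.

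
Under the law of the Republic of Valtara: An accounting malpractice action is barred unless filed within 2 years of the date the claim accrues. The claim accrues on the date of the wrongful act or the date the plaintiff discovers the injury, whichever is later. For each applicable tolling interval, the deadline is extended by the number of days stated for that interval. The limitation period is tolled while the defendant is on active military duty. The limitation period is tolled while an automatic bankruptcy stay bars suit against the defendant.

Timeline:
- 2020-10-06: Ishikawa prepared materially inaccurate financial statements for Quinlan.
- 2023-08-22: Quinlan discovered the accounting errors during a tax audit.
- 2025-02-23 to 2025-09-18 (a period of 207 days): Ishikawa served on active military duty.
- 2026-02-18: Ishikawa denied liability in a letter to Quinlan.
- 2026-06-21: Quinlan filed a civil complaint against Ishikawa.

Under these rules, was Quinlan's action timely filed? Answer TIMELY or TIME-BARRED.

Because discovery on 2023-08-22 post-dates the 2020-10-06 act, accrual under the later-of rule falls on 2023-08-22.
Adding the 2 years base period to 2023-08-22 gives a deadline of 2025-08-22, before any tolling.
Because the defendant's active military service ran from 2025-02-23 to 2025-09-18, the deadline is extended by 207 days to 2026-03-17.
The other events in the timeline have no effect on the limitation period under the stated rules.
Quinlan filed on 2026-06-21, after the 2026-03-17 deadline, so the action is time-barred.

TIME-BARRED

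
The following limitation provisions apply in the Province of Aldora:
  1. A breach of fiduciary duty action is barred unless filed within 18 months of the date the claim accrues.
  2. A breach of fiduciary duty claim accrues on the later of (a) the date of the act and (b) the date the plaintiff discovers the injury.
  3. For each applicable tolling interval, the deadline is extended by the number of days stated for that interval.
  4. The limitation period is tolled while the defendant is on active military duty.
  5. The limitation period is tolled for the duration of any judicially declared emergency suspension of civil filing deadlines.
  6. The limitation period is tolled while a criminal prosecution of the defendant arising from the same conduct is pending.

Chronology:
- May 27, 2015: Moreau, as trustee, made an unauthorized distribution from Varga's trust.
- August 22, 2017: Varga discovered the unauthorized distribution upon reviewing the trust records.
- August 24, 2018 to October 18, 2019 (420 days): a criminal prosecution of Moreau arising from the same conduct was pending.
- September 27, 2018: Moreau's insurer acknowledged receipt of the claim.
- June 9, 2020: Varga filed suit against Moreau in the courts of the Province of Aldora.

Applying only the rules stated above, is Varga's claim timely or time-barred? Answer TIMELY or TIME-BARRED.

TIME-BARRED

Taking the later of the act (May 27, 2015) and discovery (August 22, 2017), the claim accrued on August 22, 2017.
The untolled deadline — 18 months after August 22, 2017 — is February 22, 2019.
The period was tolled for 420 days by the pending criminal prosecution (August 24, 2018 to October 18, 2019), pushing the deadline to April 17, 2020.
The other events in the timeline have no effect on the limitation period under the stated rules.
The June 9, 2020 filing falls after the April 17, 2020 deadline; the claim is time-barred.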